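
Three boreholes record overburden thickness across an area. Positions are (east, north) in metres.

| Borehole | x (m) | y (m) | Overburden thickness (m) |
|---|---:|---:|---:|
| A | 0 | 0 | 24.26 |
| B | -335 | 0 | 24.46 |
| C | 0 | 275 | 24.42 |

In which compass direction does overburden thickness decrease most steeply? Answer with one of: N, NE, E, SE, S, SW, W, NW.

SE

∂d/∂x = (24.46 − 24.26) / (-335 − 0) = -0.0005970
∂d/∂y = (24.42 − 24.26) / (275 − 0) = +0.0005818
Steepest decrease is along −∇f = (+0.0005970 E, -0.0005818 N) → southeast.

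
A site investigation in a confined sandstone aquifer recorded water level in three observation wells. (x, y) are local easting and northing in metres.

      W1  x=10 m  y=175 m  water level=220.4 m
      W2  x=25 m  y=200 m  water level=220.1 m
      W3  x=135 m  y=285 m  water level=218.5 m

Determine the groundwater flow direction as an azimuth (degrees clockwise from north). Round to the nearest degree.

Taking W1 as reference: W2−W1 = (15, 25, -0.3); W3−W1 = (125, 110, -1.9).
Solve a·Δx + b·Δy = Δh: det = 15·110 − 125·25 = -1475.
∂h/∂x = [(-0.3)·110 − (-1.9)·25] / -1475 = -0.009831
∂h/∂y = [15·(-1.9) − 125·(-0.3)] / -1475 = -0.006102
Flow direction (−∇h) has components (+0.009831 E, +0.006102 N).
Azimuth = atan2(E, N) = atan2(+0.009831, +0.006102) = 58.2° ≈ 058°.

058°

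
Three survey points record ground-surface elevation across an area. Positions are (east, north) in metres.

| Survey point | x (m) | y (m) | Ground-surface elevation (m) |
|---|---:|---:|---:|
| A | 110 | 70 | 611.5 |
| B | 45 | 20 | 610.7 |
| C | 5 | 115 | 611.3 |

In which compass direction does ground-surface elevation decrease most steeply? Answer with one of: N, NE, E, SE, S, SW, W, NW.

Three-point gradient (reference A): Δ to B = (-65, -50, -0.8), Δ to C = (-105, 45, -0.2).
∂z/∂x = +0.005627, ∂z/∂y = +0.008685 (det = -8175).
Steepest decrease is along −∇f = (-0.005627 E, -0.008685 N) → southwest.

SW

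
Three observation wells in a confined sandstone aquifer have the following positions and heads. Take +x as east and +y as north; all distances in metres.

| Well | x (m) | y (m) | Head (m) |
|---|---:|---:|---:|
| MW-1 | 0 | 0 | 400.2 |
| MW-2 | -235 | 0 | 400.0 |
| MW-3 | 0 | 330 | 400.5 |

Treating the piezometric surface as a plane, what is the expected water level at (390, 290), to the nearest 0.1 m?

400.8 m

∂h/∂x = (400.0 − 400.2) / (-235 − 0) = +0.0008511
∂h/∂y = (400.5 − 400.2) / (330 − 0) = +0.0009091
h(390, 290) = 400.2 + (+0.0008511)·(390) + (+0.0009091)·(290) = 400.2 +0.332 +0.264 = 400.796 m.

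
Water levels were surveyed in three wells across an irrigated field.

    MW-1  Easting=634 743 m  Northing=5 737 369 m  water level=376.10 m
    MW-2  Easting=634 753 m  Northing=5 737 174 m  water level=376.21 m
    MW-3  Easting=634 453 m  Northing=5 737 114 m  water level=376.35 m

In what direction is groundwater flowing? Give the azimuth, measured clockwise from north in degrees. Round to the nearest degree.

031°

Three-point gradient (reference MW-1): Δ to MW-2 = (10, -195, +0.11), Δ to MW-3 = (-290, -255, +0.25).
∂h/∂x = -0.0003503, ∂h/∂y = -0.0005821 (det = -59100).
Flow direction (−∇h) has components (+0.0003503 E, +0.0005821 N).
Azimuth = atan2(E, N) = atan2(+0.0003503, +0.0005821) = 31.0° ≈ 031°.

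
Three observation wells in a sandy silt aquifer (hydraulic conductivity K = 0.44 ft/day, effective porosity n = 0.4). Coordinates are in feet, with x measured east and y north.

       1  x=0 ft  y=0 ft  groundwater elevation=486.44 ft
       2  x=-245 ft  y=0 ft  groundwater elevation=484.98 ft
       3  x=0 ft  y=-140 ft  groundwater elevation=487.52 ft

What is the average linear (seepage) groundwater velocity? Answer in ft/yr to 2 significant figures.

∂h/∂x = (484.98 − 486.44) / (-245 − 0) = +0.005959
∂h/∂y = (487.52 − 486.44) / (-140 − 0) = -0.007714
|∇h| = √(0.005959² + -0.007714²) = 0.009748
Seepage velocity v = K·i/n = 0.44 × 0.009748 / 0.4 = 0.01072 ft/day = 3.915 ft/yr.

3.9 ft/yr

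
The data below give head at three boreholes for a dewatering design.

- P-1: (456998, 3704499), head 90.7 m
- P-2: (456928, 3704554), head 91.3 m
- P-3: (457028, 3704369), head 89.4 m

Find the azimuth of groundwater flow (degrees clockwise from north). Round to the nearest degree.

Differences from P-1: to P-2 (Δx, Δy, Δh) = (-70, 55, +0.6); to P-3 = (30, -130, -1.3).
Determinant of the coordinate differences = (-70)·(-130) − 30·55 = 7450.
∂h/∂x = [(+0.6)·(-130) − (-1.3)·55] / 7450 = -0.0008725
∂h/∂y = [(-70)·(-1.3) − 30·(+0.6)] / 7450 = +0.009799
Flow direction (−∇h) has components (+0.0008725 E, -0.009799 N).
Azimuth = atan2(E, N) = atan2(+0.0008725, -0.009799) = 174.9° ≈ 175°.

175°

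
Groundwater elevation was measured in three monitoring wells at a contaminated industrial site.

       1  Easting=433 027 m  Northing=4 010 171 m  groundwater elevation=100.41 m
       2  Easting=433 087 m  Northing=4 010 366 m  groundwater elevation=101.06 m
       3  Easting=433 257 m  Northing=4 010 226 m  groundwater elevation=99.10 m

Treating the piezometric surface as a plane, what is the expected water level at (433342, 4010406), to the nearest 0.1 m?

99.5 m

Taking 1 as reference: 2−1 = (60, 195, +0.65); 3−1 = (230, 55, -1.31).
Determinant of the coordinate differences = 60·55 − 230·195 = -41550.
∂h/∂x = [(+0.65)·55 − (-1.31)·195] / -41550 = -0.007008
∂h/∂y = [60·(-1.31) − 230·(+0.65)] / -41550 = +0.005490
h(433342, 4010406) = 100.41 + (-0.007008)·(315) + (+0.005490)·(235) = 100.41 -2.208 +1.290 = 99.492 m.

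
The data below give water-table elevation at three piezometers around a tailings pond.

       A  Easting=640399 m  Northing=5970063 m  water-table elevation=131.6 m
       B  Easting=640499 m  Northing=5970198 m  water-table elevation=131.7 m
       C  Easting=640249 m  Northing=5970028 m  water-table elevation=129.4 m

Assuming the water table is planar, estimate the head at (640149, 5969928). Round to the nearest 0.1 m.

With h = a·x + b·y + c and A as origin, the differences give:
  100·a + 135·b = +0.1
  (-150)·a + (-35)·b = -2.2
Eliminate b (×(-35) and ×135, subtract): 16750·a = 293.50 → a = ∂h/∂x = +0.01752
Back-substitute: b = ∂h/∂y = -0.01224.
h(640149, 5969928) = 131.6 + (+0.01752)·(-250) + (-0.01224)·(-135) = 131.6 -4.381 +1.652 = 128.872 m.

128.9 m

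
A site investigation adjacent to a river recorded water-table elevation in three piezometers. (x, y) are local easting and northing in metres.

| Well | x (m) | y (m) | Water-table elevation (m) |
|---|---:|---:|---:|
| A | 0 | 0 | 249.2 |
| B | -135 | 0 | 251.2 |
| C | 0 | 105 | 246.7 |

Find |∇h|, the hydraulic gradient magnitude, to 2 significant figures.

∂h/∂x = (251.2 − 249.2) / (-135 − 0) = -0.01481
∂h/∂y = (246.7 − 249.2) / (105 − 0) = -0.02381
|∇h| = √(-0.01481² + -0.02381²) = 0.02804

0.028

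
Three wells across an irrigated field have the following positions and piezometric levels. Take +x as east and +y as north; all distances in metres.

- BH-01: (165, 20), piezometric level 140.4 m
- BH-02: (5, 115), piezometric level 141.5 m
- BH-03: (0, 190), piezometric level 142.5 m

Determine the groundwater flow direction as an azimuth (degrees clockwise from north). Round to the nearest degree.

With h = a·x + b·y + c and BH-01 as origin, the differences give:
  (-160)·a + 95·b = +1.1
  (-165)·a + 170·b = +2.1
Eliminate b (×170 and ×95, subtract): -11525·a = -12.50 → a = ∂h/∂x = +0.001085
Back-substitute: b = ∂h/∂y = +0.01341.
Flow direction (−∇h) has components (-0.001085 E, -0.01341 N).
Azimuth = atan2(E, N) = atan2(-0.001085, -0.01341) = 184.6° ≈ 185°.

185°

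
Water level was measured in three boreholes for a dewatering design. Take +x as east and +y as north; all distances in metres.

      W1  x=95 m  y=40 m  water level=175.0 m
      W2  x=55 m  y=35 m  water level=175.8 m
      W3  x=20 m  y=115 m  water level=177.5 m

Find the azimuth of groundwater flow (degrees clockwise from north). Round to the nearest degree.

Differences from W1: to W2 (Δx, Δy, Δh) = (-40, -5, +0.8); to W3 = (-75, 75, +2.5).
Determinant of the coordinate differences = (-40)·75 − (-75)·(-5) = -3375.
∂h/∂x = [(+0.8)·75 − (+2.5)·(-5)] / -3375 = -0.02148
∂h/∂y = [(-40)·(+2.5) − (-75)·(+0.8)] / -3375 = +0.01185
Flow direction (−∇h) has components (+0.02148 E, -0.01185 N).
Azimuth = atan2(E, N) = atan2(+0.02148, -0.01185) = 118.9° ≈ 119°.

119°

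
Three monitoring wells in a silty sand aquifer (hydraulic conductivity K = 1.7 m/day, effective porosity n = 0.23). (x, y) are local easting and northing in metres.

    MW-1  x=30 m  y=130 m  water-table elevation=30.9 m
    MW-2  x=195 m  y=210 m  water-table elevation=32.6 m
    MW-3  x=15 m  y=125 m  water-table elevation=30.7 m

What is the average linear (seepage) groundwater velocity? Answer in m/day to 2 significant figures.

0.21 m/day

With h = a·x + b·y + c and MW-1 as origin, the differences give:
  165·a + 80·b = +1.7
  (-15)·a + (-5)·b = -0.2
Eliminate b (×(-5) and ×80, subtract): 375·a = 7.50 → a = ∂h/∂x = +0.02000
Back-substitute: b = ∂h/∂y = -0.02000.
|∇h| = √(0.02000² + -0.02000²) = 0.02828
Seepage velocity v = K·i/n = 1.7 × 0.02828 / 0.23 = 0.209 m/day.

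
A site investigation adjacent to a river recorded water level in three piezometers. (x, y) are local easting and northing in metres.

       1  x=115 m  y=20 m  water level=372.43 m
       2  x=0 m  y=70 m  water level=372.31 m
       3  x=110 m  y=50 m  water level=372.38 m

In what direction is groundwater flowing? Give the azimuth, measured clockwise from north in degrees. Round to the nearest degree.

Three-point gradient (reference 1): Δ to 2 = (-115, 50, -0.12), Δ to 3 = (-5, 30, -0.05).
∂h/∂x = +0.0003437, ∂h/∂y = -0.001609 (det = -3200).
Flow direction (−∇h) has components (-0.0003437 E, +0.001609 N).
Azimuth = atan2(E, N) = atan2(-0.0003437, +0.001609) = 347.9° ≈ 348°.

348°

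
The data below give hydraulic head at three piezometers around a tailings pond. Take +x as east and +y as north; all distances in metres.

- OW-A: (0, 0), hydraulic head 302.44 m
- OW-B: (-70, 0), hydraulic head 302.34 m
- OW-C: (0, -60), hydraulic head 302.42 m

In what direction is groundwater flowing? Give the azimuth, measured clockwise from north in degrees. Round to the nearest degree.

257°

∂h/∂x = (302.34 − 302.44) / (-70 − 0) = +0.001429
∂h/∂y = (302.42 − 302.44) / (-60 − 0) = +0.0003333
Flow direction (−∇h) has components (-0.001429 E, -0.0003333 N).
Azimuth = atan2(E, N) = atan2(-0.001429, -0.0003333) = 256.9° ≈ 257°.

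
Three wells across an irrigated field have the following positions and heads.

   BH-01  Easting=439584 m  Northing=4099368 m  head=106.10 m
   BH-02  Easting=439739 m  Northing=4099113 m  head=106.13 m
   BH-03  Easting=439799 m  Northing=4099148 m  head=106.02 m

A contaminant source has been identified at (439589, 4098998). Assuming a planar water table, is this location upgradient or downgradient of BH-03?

Differences from BH-01: to BH-02 (Δx, Δy, Δh) = (155, -255, +0.03); to BH-03 = (215, -220, -0.08).
Solve a·Δx + b·Δy = Δh: det = 155·(-220) − 215·(-255) = 20725.
∂h/∂x = [(+0.03)·(-220) − (-0.08)·(-255)] / 20725 = -0.001303
∂h/∂y = [155·(-0.08) − 215·(+0.03)] / 20725 = -0.0009095
Head at (439589, 4098998) = 106.10 + (-0.001303)·(5) + (-0.0009095)·(-370) = 106.43 m.
That is higher than the 106.02 m at BH-03, so the point is upgradient.

upgradient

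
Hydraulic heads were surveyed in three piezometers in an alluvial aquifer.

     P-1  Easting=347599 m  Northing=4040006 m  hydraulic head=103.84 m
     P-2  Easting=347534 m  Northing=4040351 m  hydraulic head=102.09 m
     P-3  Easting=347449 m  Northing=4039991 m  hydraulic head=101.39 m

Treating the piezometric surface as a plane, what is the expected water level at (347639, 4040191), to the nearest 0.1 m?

With h = a·x + b·y + c and P-1 as origin, the differences give:
  (-65)·a + 345·b = -1.75
  (-150)·a + (-15)·b = -2.45
Eliminate b (×(-15) and ×345, subtract): 52725·a = 871.500 → a = ∂h/∂x = +0.01653
Back-substitute: b = ∂h/∂y = -0.001958.
h(347639, 4040191) = 103.84 + (+0.01653)·(40) + (-0.001958)·(185) = 103.84 +0.661 -0.362 = 104.139 m.

104.1 m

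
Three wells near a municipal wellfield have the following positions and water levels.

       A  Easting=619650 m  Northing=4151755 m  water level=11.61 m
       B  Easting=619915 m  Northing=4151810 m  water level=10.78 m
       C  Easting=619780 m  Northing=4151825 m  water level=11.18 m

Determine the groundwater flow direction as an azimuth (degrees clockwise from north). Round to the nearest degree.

080°

Taking A as reference: B−A = (265, 55, -0.83); C−A = (130, 70, -0.43).
Determinant of the coordinate differences = 265·70 − 130·55 = 11400.
∂h/∂x = [(-0.83)·70 − (-0.43)·55] / 11400 = -0.003022
∂h/∂y = [265·(-0.43) − 130·(-0.83)] / 11400 = -0.0005307
Flow direction (−∇h) has components (+0.003022 E, +0.0005307 N).
Azimuth = atan2(E, N) = atan2(+0.003022, +0.0005307) = 80.0° ≈ 080°.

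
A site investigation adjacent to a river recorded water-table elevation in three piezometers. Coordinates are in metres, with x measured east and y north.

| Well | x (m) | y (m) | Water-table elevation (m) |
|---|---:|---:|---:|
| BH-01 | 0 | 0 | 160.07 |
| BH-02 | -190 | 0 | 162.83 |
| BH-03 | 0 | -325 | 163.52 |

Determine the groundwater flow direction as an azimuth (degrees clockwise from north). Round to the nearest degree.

∂h/∂x = (162.83 − 160.07) / (-190 − 0) = -0.01453
∂h/∂y = (163.52 − 160.07) / (-325 − 0) = -0.01062
Flow direction (−∇h) has components (+0.01453 E, +0.01062 N).
Azimuth = atan2(E, N) = atan2(+0.01453, +0.01062) = 53.8° ≈ 054°.

054°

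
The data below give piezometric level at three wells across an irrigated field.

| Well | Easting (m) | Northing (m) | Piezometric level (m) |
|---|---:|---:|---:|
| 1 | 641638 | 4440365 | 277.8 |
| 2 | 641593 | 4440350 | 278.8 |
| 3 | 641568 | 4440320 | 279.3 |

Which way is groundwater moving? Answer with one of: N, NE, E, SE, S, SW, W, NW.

E

Differences from 1: to 2 (Δx, Δy, Δh) = (-45, -15, +1.0); to 3 = (-70, -45, +1.5).
Solve a·Δx + b·Δy = Δh: det = (-45)·(-45) − (-70)·(-15) = 975.
∂h/∂x = [(+1.0)·(-45) − (+1.5)·(-15)] / 975 = -0.02308
∂h/∂y = [(-45)·(+1.5) − (-70)·(+1.0)] / 975 = +0.002564
Flow = −∇h = (+0.02308 east, -0.002564 north), which points east.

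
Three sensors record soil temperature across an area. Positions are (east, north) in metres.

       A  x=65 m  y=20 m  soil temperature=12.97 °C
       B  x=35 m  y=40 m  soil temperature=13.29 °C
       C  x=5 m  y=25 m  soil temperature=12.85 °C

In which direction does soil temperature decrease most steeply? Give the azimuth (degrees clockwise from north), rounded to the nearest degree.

With T = a·x + b·y + c and A as origin, the differences give:
  (-30)·a + 20·b = +0.32
  (-60)·a + 5·b = -0.12
Eliminate b (×5 and ×20, subtract): 1050·a = 4.000 → a = ∂T/∂x = +0.003810
Back-substitute: b = ∂T/∂y = +0.02171.
Steepest decrease is along −∇f: components (-0.003810 E, -0.02171 N).
Azimuth = atan2(-0.003810, -0.02171) = 190.0° ≈ 190°.

190°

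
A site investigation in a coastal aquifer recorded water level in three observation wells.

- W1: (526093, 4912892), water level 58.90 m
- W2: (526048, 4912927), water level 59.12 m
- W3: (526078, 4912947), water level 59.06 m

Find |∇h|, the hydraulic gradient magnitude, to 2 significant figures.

0.0039

Differences from W1: to W2 (Δx, Δy, Δh) = (-45, 35, +0.22); to W3 = (-15, 55, +0.16).
Determinant of the coordinate differences = (-45)·55 − (-15)·35 = -1950.
∂h/∂x = [(+0.22)·55 − (+0.16)·35] / -1950 = -0.003333
∂h/∂y = [(-45)·(+0.16) − (-15)·(+0.22)] / -1950 = +0.002000
|∇h| = √(-0.003333² + 0.002000²) = 0.003887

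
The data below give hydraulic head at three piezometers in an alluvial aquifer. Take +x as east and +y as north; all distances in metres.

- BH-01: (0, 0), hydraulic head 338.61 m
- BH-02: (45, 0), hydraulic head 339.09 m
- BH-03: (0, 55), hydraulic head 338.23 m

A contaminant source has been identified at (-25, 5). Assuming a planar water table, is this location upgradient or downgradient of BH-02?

downgradient

∂h/∂x = (339.09 − 338.61) / (45 − 0) = +0.01067
∂h/∂y = (338.23 − 338.61) / (55 − 0) = -0.006909
Head at (-25, 5) = 338.61 + (+0.01067)·(-25) + (-0.006909)·(5) = 338.31 m.
That is lower than the 339.09 m at BH-02, so the point is downgradient.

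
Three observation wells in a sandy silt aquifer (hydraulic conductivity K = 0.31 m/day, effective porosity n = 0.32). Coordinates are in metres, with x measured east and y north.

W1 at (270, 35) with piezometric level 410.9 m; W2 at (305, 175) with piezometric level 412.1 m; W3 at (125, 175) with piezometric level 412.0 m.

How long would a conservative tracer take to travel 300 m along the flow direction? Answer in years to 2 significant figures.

100 years

Differences from W1: to W2 (Δx, Δy, Δh) = (35, 140, +1.2); to W3 = (-145, 140, +1.1).
Determinant of the coordinate differences = 35·140 − (-145)·140 = 25200.
∂h/∂x = [(+1.2)·140 − (+1.1)·140] / 25200 = +0.0005556
∂h/∂y = [35·(+1.1) − (-145)·(+1.2)] / 25200 = +0.008433
|∇h| = √(0.0005556² + 0.008433²) = 0.008451
Seepage velocity v = K·i/n = 0.31 × 0.008451 / 0.32 = 0.008187 m/day.
t = 300 / 0.008187 = 3.664e+04 days = 100 years.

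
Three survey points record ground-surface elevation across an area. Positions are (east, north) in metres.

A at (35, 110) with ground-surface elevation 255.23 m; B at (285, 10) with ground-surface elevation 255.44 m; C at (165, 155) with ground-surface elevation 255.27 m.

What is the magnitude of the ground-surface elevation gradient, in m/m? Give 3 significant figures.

0.000904 m/m

Three-point gradient (reference A): Δ to B = (250, -100, +0.21), Δ to C = (130, 45, +0.04).
∂z/∂x = +0.0005546, ∂z/∂y = -0.0007134 (det = 24250).
|∇f| = √(0.0005546² + -0.0007134²) = 0.0009036 m/m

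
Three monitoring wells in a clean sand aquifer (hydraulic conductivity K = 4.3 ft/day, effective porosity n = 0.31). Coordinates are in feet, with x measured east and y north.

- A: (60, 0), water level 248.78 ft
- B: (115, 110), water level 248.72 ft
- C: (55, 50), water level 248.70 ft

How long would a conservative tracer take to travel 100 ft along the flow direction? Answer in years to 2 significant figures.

With h = a·x + b·y + c and A as origin, the differences give:
  55·a + 110·b = -0.06
  (-5)·a + 50·b = -0.08
Eliminate b (×50 and ×110, subtract): 3300·a = 5.800 → a = ∂h/∂x = +0.001758
Back-substitute: b = ∂h/∂y = -0.001424.
|∇h| = √(0.001758² + -0.001424²) = 0.002262
Seepage velocity v = K·i/n = 4.3 × 0.002262 / 0.31 = 0.03138 ft/day.
t = 100 / 0.03138 = 3187 days = 8.73 years.

8.7 years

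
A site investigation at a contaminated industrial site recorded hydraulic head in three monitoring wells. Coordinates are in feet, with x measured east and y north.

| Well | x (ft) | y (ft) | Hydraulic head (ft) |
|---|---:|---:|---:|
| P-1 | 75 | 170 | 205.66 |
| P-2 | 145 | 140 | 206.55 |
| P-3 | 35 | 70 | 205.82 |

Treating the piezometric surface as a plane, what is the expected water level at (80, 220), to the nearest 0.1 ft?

205.4 ft

With h = a·x + b·y + c and P-1 as origin, the differences give:
  70·a + (-30)·b = +0.89
  (-40)·a + (-100)·b = +0.16
Eliminate b (×(-100) and ×(-30), subtract): -8200·a = -84.200 → a = ∂h/∂x = +0.01027
Back-substitute: b = ∂h/∂y = -0.005707.
h(80, 220) = 205.66 + (+0.01027)·(5) + (-0.005707)·(50) = 205.66 +0.051 -0.285 = 205.426 ft.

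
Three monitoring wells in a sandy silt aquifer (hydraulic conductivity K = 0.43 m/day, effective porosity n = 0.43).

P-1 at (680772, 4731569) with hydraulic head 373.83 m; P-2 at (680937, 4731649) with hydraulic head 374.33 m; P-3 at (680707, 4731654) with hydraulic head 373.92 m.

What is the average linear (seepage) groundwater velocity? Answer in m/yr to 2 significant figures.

1.1 m/yr

Taking P-1 as reference: P-2−P-1 = (165, 80, +0.50); P-3−P-1 = (-65, 85, +0.09).
Determinant of the coordinate differences = 165·85 − (-65)·80 = 19225.
∂h/∂x = [(+0.50)·85 − (+0.09)·80] / 19225 = +0.001836
∂h/∂y = [165·(+0.09) − (-65)·(+0.50)] / 19225 = +0.002463
|∇h| = √(0.001836² + 0.002463²) = 0.003072
Seepage velocity v = K·i/n = 0.43 × 0.003072 / 0.43 = 0.003072 m/day = 1.122 m/yr.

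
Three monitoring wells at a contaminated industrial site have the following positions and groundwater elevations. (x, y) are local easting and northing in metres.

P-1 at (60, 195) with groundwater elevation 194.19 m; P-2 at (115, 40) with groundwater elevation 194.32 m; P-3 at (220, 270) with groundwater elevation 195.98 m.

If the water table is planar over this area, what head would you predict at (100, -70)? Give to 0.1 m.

193.9 m

Three-point gradient (reference P-1): Δ to P-2 = (55, -155, +0.13), Δ to P-3 = (160, 75, +1.79).
∂h/∂x = +0.009929, ∂h/∂y = +0.002685 (det = 28925).
h(100, -70) = 194.19 + (+0.009929)·(40) + (+0.002685)·(-265) = 194.19 +0.397 -0.711 = 193.876 m.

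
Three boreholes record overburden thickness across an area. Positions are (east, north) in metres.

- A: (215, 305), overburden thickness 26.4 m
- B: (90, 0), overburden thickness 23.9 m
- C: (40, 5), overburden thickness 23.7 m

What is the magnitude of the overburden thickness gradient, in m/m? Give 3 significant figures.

0.00782 m/m

Differences from A: to B (Δx, Δy, Δh) = (-125, -305, -2.5); to C = (-175, -300, -2.7).
Determinant of the coordinate differences = (-125)·(-300) − (-175)·(-305) = -15875.
∂d/∂x = [(-2.5)·(-300) − (-2.7)·(-305)] / -15875 = +0.004630
∂d/∂y = [(-125)·(-2.7) − (-175)·(-2.5)] / -15875 = +0.006299
|∇f| = √(0.004630² + 0.006299²) = 0.007818 m/m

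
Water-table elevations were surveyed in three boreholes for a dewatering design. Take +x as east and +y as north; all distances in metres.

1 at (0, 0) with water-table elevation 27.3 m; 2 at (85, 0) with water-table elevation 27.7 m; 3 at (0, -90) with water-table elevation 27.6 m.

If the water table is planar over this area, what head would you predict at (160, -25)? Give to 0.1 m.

28.1 m

∂h/∂x = (27.7 − 27.3) / (85 − 0) = +0.004706
∂h/∂y = (27.6 − 27.3) / (-90 − 0) = -0.003333
h(160, -25) = 27.3 + (+0.004706)·(160) + (-0.003333)·(-25) = 27.3 +0.753 +0.083 = 28.136 m.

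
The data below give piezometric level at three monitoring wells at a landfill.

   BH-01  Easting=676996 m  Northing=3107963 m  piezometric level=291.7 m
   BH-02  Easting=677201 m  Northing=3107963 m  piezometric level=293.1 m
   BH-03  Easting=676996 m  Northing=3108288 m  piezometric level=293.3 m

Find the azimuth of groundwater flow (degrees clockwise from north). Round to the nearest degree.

∂h/∂x = (293.1 − 291.7) / (677201 − 676996) = +0.006829
∂h/∂y = (293.3 − 291.7) / (3108288 − 3107963) = +0.004923
Flow direction (−∇h) has components (-0.006829 E, -0.004923 N).
Azimuth = atan2(E, N) = atan2(-0.006829, -0.004923) = 234.2° ≈ 234°.

234°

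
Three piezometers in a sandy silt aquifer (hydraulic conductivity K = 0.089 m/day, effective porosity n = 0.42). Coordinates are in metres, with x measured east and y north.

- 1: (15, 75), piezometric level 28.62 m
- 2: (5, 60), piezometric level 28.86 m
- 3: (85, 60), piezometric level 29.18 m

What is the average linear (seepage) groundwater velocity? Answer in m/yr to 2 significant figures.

1.5 m/yr

Differences from 1: to 2 (Δx, Δy, Δh) = (-10, -15, +0.24); to 3 = (70, -15, +0.56).
Solve a·Δx + b·Δy = Δh: det = (-10)·(-15) − 70·(-15) = 1200.
∂h/∂x = [(+0.24)·(-15) − (+0.56)·(-15)] / 1200 = +0.004000
∂h/∂y = [(-10)·(+0.56) − 70·(+0.24)] / 1200 = -0.01867
|∇h| = √(0.004000² + -0.01867²) = 0.01909
Seepage velocity v = K·i/n = 0.089 × 0.01909 / 0.42 = 0.004045 m/day = 1.477 m/yr.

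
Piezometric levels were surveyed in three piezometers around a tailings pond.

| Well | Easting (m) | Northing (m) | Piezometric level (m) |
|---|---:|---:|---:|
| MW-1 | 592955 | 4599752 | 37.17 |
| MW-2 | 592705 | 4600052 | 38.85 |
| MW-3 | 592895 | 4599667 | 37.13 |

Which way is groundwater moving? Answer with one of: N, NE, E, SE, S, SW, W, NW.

Differences from MW-1: to MW-2 (Δx, Δy, Δh) = (-250, 300, +1.68); to MW-3 = (-60, -85, -0.04).
Solve a·Δx + b·Δy = Δh: det = (-250)·(-85) − (-60)·300 = 39250.
∂h/∂x = [(+1.68)·(-85) − (-0.04)·300] / 39250 = -0.003332
∂h/∂y = [(-250)·(-0.04) − (-60)·(+1.68)] / 39250 = +0.002823
Flow = −∇h = (+0.003332 east, -0.002823 north), which points southeast.

SE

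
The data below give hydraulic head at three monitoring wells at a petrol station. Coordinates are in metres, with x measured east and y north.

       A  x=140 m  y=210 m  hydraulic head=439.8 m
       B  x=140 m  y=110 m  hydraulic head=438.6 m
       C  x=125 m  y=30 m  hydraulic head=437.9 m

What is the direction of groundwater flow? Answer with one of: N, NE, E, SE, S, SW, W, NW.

SE

Differences from A: to B (Δx, Δy, Δh) = (0, -100, -1.2); to C = (-15, -180, -1.9).
Solve a·Δx + b·Δy = Δh: det = 0·(-180) − (-15)·(-100) = -1500.
∂h/∂x = [(-1.2)·(-180) − (-1.9)·(-100)] / -1500 = -0.01733
∂h/∂y = [0·(-1.9) − (-15)·(-1.2)] / -1500 = +0.01200
Flow = −∇h = (+0.01733 east, -0.01200 north), which points southeast.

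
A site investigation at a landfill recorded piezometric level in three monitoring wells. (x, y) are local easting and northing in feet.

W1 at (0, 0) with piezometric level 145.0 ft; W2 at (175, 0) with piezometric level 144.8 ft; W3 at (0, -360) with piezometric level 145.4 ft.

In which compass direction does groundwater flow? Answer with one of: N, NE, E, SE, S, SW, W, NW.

NE

∂h/∂x = (144.8 − 145.0) / (175 − 0) = -0.001143
∂h/∂y = (145.4 − 145.0) / (-360 − 0) = -0.001111
Flow = −∇h = (+0.001143 east, +0.001111 north), which points northeast.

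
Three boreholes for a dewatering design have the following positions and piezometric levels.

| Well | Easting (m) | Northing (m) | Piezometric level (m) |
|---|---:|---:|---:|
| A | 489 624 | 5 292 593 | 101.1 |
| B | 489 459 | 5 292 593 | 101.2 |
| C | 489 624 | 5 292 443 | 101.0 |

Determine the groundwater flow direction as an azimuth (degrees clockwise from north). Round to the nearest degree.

138°

∂h/∂x = (101.2 − 101.1) / (489459 − 489624) = -0.0006061
∂h/∂y = (101.0 − 101.1) / (5292443 − 5292593) = +0.0006667
Flow direction (−∇h) has components (+0.0006061 E, -0.0006667 N).
Azimuth = atan2(E, N) = atan2(+0.0006061, -0.0006667) = 137.7° ≈ 138°.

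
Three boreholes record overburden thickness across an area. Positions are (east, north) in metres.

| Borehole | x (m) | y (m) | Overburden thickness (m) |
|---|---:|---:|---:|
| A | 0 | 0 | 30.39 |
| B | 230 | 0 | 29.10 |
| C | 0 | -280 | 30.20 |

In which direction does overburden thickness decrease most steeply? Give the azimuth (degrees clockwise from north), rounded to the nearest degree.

097°

∂d/∂x = (29.10 − 30.39) / (230 − 0) = -0.005609
∂d/∂y = (30.20 − 30.39) / (-280 − 0) = +0.0006786
Steepest decrease is along −∇f: components (+0.005609 E, -0.0006786 N).
Azimuth = atan2(+0.005609, -0.0006786) = 96.9° ≈ 097°.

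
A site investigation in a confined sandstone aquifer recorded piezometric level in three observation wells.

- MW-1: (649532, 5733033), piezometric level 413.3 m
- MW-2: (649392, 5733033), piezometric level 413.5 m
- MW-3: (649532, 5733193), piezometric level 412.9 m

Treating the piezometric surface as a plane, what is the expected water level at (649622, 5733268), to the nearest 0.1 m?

∂h/∂x = (413.5 − 413.3) / (649392 − 649532) = -0.001429
∂h/∂y = (412.9 − 413.3) / (5733193 − 5733033) = -0.002500
h(649622, 5733268) = 413.3 + (-0.001429)·(90) + (-0.002500)·(235) = 413.3 -0.129 -0.588 = 412.584 m.

412.6 m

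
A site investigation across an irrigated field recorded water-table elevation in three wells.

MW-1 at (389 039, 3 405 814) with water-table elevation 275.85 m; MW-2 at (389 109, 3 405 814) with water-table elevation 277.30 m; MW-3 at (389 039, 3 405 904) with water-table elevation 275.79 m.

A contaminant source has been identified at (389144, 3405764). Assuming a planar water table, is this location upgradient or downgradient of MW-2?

upgradient

∂h/∂x = (277.30 − 275.85) / (389109 − 389039) = +0.02071
∂h/∂y = (275.79 − 275.85) / (3405904 − 3405814) = -0.0006667
Head at (389144, 3405764) = 275.85 + (+0.02071)·(105) + (-0.0006667)·(-50) = 278.06 m.
That is higher than the 277.30 m at MW-2, so the point is upgradient.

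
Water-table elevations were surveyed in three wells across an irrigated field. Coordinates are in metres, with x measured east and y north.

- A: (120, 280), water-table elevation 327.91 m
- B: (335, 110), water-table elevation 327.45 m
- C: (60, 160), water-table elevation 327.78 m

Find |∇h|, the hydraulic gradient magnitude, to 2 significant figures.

0.0018

Three-point gradient (reference A): Δ to B = (215, -170, -0.46), Δ to C = (-60, -120, -0.13).
∂h/∂x = -0.0009194, ∂h/∂y = +0.001543 (det = -36000).
|∇h| = √(-0.0009194² + 0.001543²) = 0.001796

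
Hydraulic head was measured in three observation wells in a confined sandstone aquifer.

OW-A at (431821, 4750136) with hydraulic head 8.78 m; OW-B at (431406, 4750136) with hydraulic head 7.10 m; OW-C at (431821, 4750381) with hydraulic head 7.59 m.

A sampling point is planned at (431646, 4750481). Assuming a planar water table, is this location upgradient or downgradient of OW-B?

∂h/∂x = (7.10 − 8.78) / (431406 − 431821) = +0.004048
∂h/∂y = (7.59 − 8.78) / (4750381 − 4750136) = -0.004857
Head at (431646, 4750481) = 8.78 + (+0.004048)·(-175) + (-0.004857)·(345) = 6.40 m.
That is lower than the 7.10 m at OW-B, so the point is downgradient.

downgradient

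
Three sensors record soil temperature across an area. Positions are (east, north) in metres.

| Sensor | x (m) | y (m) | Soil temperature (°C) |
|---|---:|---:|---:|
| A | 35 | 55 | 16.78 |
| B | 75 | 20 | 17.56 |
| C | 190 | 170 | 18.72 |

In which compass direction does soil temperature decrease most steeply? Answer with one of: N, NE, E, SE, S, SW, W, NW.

W

With T = a·x + b·y + c and A as origin, the differences give:
  40·a + (-35)·b = +0.78
  155·a + 115·b = +1.94
Eliminate b (×115 and ×(-35), subtract): 10025·a = 157.600 → a = ∂T/∂x = +0.01572
Back-substitute: b = ∂T/∂y = -0.004319.
Steepest decrease is along −∇f = (-0.01572 E, +0.004319 N) → west.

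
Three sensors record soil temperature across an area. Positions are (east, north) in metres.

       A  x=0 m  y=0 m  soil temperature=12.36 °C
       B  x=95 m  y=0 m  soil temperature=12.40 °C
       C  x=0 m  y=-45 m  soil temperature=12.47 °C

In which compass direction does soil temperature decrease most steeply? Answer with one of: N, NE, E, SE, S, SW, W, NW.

N

∂T/∂x = (12.40 − 12.36) / (95 − 0) = +0.0004211
∂T/∂y = (12.47 − 12.36) / (-45 − 0) = -0.002444
Steepest decrease is along −∇f = (-0.0004211 E, +0.002444 N) → north.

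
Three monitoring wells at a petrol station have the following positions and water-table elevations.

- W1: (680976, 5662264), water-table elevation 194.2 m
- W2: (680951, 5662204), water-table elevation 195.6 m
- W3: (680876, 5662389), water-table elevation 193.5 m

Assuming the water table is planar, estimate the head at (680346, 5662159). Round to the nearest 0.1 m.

205.2 m

Differences from W1: to W2 (Δx, Δy, Δh) = (-25, -60, +1.4); to W3 = (-100, 125, -0.7).
Determinant of the coordinate differences = (-25)·125 − (-100)·(-60) = -9125.
∂h/∂x = [(+1.4)·125 − (-0.7)·(-60)] / -9125 = -0.01458
∂h/∂y = [(-25)·(-0.7) − (-100)·(+1.4)] / -9125 = -0.01726
h(680346, 5662159) = 194.2 + (-0.01458)·(-630) + (-0.01726)·(-105) = 194.2 +9.182 +1.812 = 205.195 m.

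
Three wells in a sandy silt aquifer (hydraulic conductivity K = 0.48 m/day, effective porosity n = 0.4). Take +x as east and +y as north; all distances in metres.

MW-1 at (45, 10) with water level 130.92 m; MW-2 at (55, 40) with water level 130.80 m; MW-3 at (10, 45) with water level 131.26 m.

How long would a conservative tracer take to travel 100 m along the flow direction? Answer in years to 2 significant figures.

With h = a·x + b·y + c and MW-1 as origin, the differences give:
  10·a + 30·b = -0.12
  (-35)·a + 35·b = +0.34
Eliminate b (×35 and ×30, subtract): 1400·a = -14.400 → a = ∂h/∂x = -0.01029
Back-substitute: b = ∂h/∂y = -0.0005714.
|∇h| = √(-0.01029² + -0.0005714²) = 0.01031
Seepage velocity v = K·i/n = 0.48 × 0.01031 / 0.4 = 0.01237 m/day.
t = 100 / 0.01237 = 8084 days = 22.1 years.

22 years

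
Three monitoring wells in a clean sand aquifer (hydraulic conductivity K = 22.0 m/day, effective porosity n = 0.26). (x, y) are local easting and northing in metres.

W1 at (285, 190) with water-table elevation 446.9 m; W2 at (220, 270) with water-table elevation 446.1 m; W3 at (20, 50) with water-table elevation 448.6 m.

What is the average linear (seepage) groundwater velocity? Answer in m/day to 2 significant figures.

0.90 m/day

Three-point gradient (reference W1): Δ to W2 = (-65, 80, -0.8), Δ to W3 = (-265, -140, +1.7).
∂h/∂x = -0.0007921, ∂h/∂y = -0.01064 (det = 30300).
|∇h| = √(-0.0007921² + -0.01064²) = 0.01067
Seepage velocity v = K·i/n = 22.0 × 0.01067 / 0.26 = 0.9028 m/day.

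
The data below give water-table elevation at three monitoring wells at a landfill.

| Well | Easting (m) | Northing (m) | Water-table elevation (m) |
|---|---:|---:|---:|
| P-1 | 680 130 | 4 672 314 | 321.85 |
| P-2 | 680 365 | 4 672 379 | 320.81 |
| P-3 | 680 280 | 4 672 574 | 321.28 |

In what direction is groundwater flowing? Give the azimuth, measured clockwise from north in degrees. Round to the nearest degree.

Taking P-1 as reference: P-2−P-1 = (235, 65, -1.04); P-3−P-1 = (150, 260, -0.57).
Solve a·Δx + b·Δy = Δh: det = 235·260 − 150·65 = 51350.
∂h/∂x = [(-1.04)·260 − (-0.57)·65] / 51350 = -0.004544
∂h/∂y = [235·(-0.57) − 150·(-1.04)] / 51350 = +0.0004294
Flow direction (−∇h) has components (+0.004544 E, -0.0004294 N).
Azimuth = atan2(E, N) = atan2(+0.004544, -0.0004294) = 95.4° ≈ 095°.

095°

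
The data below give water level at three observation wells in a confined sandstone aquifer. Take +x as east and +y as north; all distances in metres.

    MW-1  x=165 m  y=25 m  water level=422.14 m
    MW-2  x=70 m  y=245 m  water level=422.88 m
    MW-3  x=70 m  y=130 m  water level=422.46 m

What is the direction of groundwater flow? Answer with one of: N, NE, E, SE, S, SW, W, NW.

Taking MW-1 as reference: MW-2−MW-1 = (-95, 220, +0.74); MW-3−MW-1 = (-95, 105, +0.32).
Solve a·Δx + b·Δy = Δh: det = (-95)·105 − (-95)·220 = 10925.
∂h/∂x = [(+0.74)·105 − (+0.32)·220] / 10925 = +0.0006682
∂h/∂y = [(-95)·(+0.32) − (-95)·(+0.74)] / 10925 = +0.003652
Flow = −∇h = (-0.0006682 east, -0.003652 north), which points south.

S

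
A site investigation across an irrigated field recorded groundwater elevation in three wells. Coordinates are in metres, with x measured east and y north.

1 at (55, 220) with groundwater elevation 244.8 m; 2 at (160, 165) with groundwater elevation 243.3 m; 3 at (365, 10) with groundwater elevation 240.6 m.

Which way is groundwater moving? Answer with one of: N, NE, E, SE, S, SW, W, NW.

E

Differences from 1: to 2 (Δx, Δy, Δh) = (105, -55, -1.5); to 3 = (310, -210, -4.2).
Solve a·Δx + b·Δy = Δh: det = 105·(-210) − 310·(-55) = -5000.
∂h/∂x = [(-1.5)·(-210) − (-4.2)·(-55)] / -5000 = -0.01680
∂h/∂y = [105·(-4.2) − 310·(-1.5)] / -5000 = -0.004800
Flow = −∇h = (+0.01680 east, +0.004800 north), which points east.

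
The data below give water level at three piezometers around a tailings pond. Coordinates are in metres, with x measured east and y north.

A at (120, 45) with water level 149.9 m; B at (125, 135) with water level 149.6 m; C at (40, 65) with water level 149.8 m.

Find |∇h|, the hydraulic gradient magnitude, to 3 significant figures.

0.00338

Three-point gradient (reference A): Δ to B = (5, 90, -0.3), Δ to C = (-80, 20, -0.1).
∂h/∂x = +0.0004110, ∂h/∂y = -0.003356 (det = 7300).
|∇h| = √(0.0004110² + -0.003356²) = 0.003381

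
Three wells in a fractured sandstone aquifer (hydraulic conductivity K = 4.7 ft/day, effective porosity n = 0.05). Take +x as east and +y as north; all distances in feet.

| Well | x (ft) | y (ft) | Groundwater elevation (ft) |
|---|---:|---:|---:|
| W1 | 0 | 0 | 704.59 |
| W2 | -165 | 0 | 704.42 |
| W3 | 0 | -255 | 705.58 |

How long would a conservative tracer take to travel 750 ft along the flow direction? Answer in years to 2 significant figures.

5.4 years

∂h/∂x = (704.42 − 704.59) / (-165 − 0) = +0.001030
∂h/∂y = (705.58 − 704.59) / (-255 − 0) = -0.003882
|∇h| = √(0.001030² + -0.003882²) = 0.004016
Seepage velocity v = K·i/n = 4.7 × 0.004016 / 0.05 = 0.3775 ft/day.
t = 750 / 0.3775 = 1987 days = 5.44 years.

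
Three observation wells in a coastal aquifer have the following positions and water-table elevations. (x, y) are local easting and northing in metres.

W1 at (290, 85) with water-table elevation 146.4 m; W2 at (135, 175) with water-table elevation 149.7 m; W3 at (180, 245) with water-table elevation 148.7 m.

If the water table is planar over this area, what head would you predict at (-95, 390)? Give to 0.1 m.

Three-point gradient (reference W1): Δ to W2 = (-155, 90, +3.3), Δ to W3 = (-110, 160, +2.3).
∂h/∂x = -0.02154, ∂h/∂y = -0.0004362 (det = -14900).
h(-95, 390) = 146.4 + (-0.02154)·(-385) + (-0.0004362)·(305) = 146.4 +8.294 -0.133 = 154.561 m.

154.6 m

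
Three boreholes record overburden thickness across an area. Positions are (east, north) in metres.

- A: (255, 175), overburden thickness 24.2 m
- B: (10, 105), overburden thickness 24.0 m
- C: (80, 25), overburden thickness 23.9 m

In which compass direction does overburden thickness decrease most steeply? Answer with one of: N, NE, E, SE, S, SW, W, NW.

S

Taking A as reference: B−A = (-245, -70, -0.2); C−A = (-175, -150, -0.3).
Determinant of the coordinate differences = (-245)·(-150) − (-175)·(-70) = 24500.
∂d/∂x = [(-0.2)·(-150) − (-0.3)·(-70)] / 24500 = +0.0003673
∂d/∂y = [(-245)·(-0.3) − (-175)·(-0.2)] / 24500 = +0.001571
Steepest decrease is along −∇f = (-0.0003673 E, -0.001571 N) → south.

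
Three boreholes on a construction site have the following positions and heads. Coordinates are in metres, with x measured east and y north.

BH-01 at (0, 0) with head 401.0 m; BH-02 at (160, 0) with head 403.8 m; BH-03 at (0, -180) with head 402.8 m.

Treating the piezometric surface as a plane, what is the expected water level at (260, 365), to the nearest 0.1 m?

401.9 m

∂h/∂x = (403.8 − 401.0) / (160 − 0) = +0.01750
∂h/∂y = (402.8 − 401.0) / (-180 − 0) = -0.01000
h(260, 365) = 401.0 + (+0.01750)·(260) + (-0.01000)·(365) = 401.0 +4.550 -3.650 = 401.900 m.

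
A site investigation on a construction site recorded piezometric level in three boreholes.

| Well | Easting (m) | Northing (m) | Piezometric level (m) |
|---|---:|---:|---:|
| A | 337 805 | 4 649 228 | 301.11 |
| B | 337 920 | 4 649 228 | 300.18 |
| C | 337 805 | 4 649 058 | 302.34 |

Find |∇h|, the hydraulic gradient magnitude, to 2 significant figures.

∂h/∂x = (300.18 − 301.11) / (337920 − 337805) = -0.008087
∂h/∂y = (302.34 − 301.11) / (4649058 − 4649228) = -0.007235
|∇h| = √(-0.008087² + -0.007235²) = 0.01085

0.011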